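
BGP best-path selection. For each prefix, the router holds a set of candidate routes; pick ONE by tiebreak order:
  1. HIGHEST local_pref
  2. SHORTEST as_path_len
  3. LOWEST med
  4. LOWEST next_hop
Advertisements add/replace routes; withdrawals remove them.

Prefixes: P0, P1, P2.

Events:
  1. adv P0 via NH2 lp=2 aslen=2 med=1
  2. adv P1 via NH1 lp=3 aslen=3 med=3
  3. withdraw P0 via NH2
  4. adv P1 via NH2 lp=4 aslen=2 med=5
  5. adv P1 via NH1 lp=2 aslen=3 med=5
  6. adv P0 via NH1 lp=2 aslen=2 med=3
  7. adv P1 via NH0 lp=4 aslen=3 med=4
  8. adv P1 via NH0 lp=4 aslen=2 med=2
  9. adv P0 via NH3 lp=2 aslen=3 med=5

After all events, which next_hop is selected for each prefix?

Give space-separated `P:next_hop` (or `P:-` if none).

Answer: P0:NH1 P1:NH0 P2:-

Derivation:
Op 1: best P0=NH2 P1=- P2=-
Op 2: best P0=NH2 P1=NH1 P2=-
Op 3: best P0=- P1=NH1 P2=-
Op 4: best P0=- P1=NH2 P2=-
Op 5: best P0=- P1=NH2 P2=-
Op 6: best P0=NH1 P1=NH2 P2=-
Op 7: best P0=NH1 P1=NH2 P2=-
Op 8: best P0=NH1 P1=NH0 P2=-
Op 9: best P0=NH1 P1=NH0 P2=-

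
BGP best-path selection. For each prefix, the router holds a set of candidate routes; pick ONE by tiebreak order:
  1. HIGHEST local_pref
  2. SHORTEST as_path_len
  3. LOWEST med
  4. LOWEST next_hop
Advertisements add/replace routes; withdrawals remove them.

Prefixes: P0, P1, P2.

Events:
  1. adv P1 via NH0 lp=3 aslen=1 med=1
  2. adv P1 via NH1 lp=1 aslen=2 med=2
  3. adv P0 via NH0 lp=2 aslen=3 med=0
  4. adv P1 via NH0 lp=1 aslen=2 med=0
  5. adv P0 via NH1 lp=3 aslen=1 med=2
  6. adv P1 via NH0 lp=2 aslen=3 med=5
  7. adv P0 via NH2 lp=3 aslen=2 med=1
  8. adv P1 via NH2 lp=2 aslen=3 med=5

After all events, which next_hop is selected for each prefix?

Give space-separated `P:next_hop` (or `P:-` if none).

Op 1: best P0=- P1=NH0 P2=-
Op 2: best P0=- P1=NH0 P2=-
Op 3: best P0=NH0 P1=NH0 P2=-
Op 4: best P0=NH0 P1=NH0 P2=-
Op 5: best P0=NH1 P1=NH0 P2=-
Op 6: best P0=NH1 P1=NH0 P2=-
Op 7: best P0=NH1 P1=NH0 P2=-
Op 8: best P0=NH1 P1=NH0 P2=-

Answer: P0:NH1 P1:NH0 P2:-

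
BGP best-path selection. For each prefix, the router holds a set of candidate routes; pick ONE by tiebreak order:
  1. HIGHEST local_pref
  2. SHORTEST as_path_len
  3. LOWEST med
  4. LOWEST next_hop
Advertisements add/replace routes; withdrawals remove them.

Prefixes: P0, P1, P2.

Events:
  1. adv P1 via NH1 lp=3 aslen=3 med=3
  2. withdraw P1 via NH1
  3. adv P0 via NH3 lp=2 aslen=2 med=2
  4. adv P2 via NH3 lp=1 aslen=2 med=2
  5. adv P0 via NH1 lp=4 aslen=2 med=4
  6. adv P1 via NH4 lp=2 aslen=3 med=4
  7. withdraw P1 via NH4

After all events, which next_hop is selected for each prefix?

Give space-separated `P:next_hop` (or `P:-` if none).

Op 1: best P0=- P1=NH1 P2=-
Op 2: best P0=- P1=- P2=-
Op 3: best P0=NH3 P1=- P2=-
Op 4: best P0=NH3 P1=- P2=NH3
Op 5: best P0=NH1 P1=- P2=NH3
Op 6: best P0=NH1 P1=NH4 P2=NH3
Op 7: best P0=NH1 P1=- P2=NH3

Answer: P0:NH1 P1:- P2:NH3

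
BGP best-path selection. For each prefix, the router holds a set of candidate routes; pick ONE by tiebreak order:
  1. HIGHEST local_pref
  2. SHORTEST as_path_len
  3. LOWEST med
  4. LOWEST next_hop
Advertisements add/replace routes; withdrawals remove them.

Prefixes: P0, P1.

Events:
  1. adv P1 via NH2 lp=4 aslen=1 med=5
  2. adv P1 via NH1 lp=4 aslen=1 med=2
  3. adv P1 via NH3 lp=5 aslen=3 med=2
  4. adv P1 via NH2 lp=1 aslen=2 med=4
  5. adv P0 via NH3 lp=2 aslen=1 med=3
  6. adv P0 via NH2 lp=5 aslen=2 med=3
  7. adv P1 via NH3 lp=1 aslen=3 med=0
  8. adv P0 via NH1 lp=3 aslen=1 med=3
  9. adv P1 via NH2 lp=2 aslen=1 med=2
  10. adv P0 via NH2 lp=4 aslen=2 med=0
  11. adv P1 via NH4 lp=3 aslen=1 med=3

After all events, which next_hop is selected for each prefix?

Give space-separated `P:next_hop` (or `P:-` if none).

Op 1: best P0=- P1=NH2
Op 2: best P0=- P1=NH1
Op 3: best P0=- P1=NH3
Op 4: best P0=- P1=NH3
Op 5: best P0=NH3 P1=NH3
Op 6: best P0=NH2 P1=NH3
Op 7: best P0=NH2 P1=NH1
Op 8: best P0=NH2 P1=NH1
Op 9: best P0=NH2 P1=NH1
Op 10: best P0=NH2 P1=NH1
Op 11: best P0=NH2 P1=NH1

Answer: P0:NH2 P1:NH1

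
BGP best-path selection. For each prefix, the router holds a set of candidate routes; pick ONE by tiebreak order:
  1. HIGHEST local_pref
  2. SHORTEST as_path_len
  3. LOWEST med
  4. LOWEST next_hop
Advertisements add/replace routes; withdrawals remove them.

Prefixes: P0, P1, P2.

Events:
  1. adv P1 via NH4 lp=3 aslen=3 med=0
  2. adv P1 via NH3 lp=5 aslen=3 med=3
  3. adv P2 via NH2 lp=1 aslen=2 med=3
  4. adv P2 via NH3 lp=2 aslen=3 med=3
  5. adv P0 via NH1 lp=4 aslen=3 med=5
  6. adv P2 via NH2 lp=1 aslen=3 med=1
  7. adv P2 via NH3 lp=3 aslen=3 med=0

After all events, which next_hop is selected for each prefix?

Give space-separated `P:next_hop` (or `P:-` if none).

Answer: P0:NH1 P1:NH3 P2:NH3

Derivation:
Op 1: best P0=- P1=NH4 P2=-
Op 2: best P0=- P1=NH3 P2=-
Op 3: best P0=- P1=NH3 P2=NH2
Op 4: best P0=- P1=NH3 P2=NH3
Op 5: best P0=NH1 P1=NH3 P2=NH3
Op 6: best P0=NH1 P1=NH3 P2=NH3
Op 7: best P0=NH1 P1=NH3 P2=NH3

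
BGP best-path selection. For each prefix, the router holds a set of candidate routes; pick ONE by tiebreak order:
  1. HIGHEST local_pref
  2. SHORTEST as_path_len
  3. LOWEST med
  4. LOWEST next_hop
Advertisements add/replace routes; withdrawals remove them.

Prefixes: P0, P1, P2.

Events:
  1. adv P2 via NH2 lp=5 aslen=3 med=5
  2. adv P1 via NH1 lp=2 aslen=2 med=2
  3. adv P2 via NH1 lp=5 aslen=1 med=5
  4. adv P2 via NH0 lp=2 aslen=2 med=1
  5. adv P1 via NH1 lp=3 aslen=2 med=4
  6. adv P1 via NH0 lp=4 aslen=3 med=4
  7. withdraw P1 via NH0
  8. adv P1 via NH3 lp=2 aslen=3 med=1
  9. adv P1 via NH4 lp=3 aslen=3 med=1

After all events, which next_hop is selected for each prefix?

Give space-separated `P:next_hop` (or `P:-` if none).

Op 1: best P0=- P1=- P2=NH2
Op 2: best P0=- P1=NH1 P2=NH2
Op 3: best P0=- P1=NH1 P2=NH1
Op 4: best P0=- P1=NH1 P2=NH1
Op 5: best P0=- P1=NH1 P2=NH1
Op 6: best P0=- P1=NH0 P2=NH1
Op 7: best P0=- P1=NH1 P2=NH1
Op 8: best P0=- P1=NH1 P2=NH1
Op 9: best P0=- P1=NH1 P2=NH1

Answer: P0:- P1:NH1 P2:NH1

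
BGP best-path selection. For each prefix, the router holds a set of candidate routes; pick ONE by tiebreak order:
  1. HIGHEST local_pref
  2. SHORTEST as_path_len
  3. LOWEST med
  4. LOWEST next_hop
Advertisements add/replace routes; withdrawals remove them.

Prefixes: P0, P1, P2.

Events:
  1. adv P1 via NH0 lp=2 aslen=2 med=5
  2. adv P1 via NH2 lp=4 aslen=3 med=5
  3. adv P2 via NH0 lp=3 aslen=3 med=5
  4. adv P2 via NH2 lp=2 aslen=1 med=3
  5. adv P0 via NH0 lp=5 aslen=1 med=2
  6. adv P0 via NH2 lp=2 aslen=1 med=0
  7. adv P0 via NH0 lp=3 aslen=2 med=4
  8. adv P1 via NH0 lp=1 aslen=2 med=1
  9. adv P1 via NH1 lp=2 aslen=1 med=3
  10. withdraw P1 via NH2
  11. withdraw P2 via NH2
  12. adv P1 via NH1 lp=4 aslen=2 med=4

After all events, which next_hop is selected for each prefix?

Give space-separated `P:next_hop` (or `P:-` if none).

Op 1: best P0=- P1=NH0 P2=-
Op 2: best P0=- P1=NH2 P2=-
Op 3: best P0=- P1=NH2 P2=NH0
Op 4: best P0=- P1=NH2 P2=NH0
Op 5: best P0=NH0 P1=NH2 P2=NH0
Op 6: best P0=NH0 P1=NH2 P2=NH0
Op 7: best P0=NH0 P1=NH2 P2=NH0
Op 8: best P0=NH0 P1=NH2 P2=NH0
Op 9: best P0=NH0 P1=NH2 P2=NH0
Op 10: best P0=NH0 P1=NH1 P2=NH0
Op 11: best P0=NH0 P1=NH1 P2=NH0
Op 12: best P0=NH0 P1=NH1 P2=NH0

Answer: P0:NH0 P1:NH1 P2:NH0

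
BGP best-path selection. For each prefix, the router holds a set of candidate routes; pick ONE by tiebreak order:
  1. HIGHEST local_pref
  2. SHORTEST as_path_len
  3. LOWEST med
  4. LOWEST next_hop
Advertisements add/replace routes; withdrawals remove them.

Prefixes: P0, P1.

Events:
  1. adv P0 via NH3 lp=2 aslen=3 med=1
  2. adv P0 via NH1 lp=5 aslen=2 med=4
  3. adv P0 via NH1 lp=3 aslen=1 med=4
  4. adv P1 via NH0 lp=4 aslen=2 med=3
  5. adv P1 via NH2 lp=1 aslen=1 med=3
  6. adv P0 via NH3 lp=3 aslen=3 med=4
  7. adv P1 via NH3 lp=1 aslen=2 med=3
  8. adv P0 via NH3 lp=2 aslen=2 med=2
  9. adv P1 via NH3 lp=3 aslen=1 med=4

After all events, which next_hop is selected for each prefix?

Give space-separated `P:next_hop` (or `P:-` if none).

Answer: P0:NH1 P1:NH0

Derivation:
Op 1: best P0=NH3 P1=-
Op 2: best P0=NH1 P1=-
Op 3: best P0=NH1 P1=-
Op 4: best P0=NH1 P1=NH0
Op 5: best P0=NH1 P1=NH0
Op 6: best P0=NH1 P1=NH0
Op 7: best P0=NH1 P1=NH0
Op 8: best P0=NH1 P1=NH0
Op 9: best P0=NH1 P1=NH0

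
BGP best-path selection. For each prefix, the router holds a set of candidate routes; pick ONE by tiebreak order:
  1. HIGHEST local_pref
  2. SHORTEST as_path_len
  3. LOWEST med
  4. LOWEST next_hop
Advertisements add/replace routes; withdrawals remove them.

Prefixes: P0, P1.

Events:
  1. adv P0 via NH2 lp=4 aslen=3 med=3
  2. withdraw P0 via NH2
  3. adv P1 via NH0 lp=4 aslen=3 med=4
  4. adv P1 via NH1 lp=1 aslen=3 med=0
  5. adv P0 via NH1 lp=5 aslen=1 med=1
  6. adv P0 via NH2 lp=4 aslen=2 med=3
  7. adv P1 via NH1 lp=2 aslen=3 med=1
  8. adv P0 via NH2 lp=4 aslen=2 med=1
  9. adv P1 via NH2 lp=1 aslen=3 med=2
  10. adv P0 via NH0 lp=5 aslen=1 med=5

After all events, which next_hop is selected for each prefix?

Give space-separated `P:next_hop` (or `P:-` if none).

Op 1: best P0=NH2 P1=-
Op 2: best P0=- P1=-
Op 3: best P0=- P1=NH0
Op 4: best P0=- P1=NH0
Op 5: best P0=NH1 P1=NH0
Op 6: best P0=NH1 P1=NH0
Op 7: best P0=NH1 P1=NH0
Op 8: best P0=NH1 P1=NH0
Op 9: best P0=NH1 P1=NH0
Op 10: best P0=NH1 P1=NH0

Answer: P0:NH1 P1:NH0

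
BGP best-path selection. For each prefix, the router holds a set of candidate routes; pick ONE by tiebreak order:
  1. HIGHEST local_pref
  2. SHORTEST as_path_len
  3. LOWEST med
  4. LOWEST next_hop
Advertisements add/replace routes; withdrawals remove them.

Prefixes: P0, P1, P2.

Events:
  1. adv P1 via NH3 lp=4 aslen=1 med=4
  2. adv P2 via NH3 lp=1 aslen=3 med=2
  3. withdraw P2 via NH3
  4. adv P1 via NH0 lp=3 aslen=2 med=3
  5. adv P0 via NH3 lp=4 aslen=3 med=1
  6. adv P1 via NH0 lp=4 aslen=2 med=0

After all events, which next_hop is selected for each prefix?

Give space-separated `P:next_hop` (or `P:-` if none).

Op 1: best P0=- P1=NH3 P2=-
Op 2: best P0=- P1=NH3 P2=NH3
Op 3: best P0=- P1=NH3 P2=-
Op 4: best P0=- P1=NH3 P2=-
Op 5: best P0=NH3 P1=NH3 P2=-
Op 6: best P0=NH3 P1=NH3 P2=-

Answer: P0:NH3 P1:NH3 P2:-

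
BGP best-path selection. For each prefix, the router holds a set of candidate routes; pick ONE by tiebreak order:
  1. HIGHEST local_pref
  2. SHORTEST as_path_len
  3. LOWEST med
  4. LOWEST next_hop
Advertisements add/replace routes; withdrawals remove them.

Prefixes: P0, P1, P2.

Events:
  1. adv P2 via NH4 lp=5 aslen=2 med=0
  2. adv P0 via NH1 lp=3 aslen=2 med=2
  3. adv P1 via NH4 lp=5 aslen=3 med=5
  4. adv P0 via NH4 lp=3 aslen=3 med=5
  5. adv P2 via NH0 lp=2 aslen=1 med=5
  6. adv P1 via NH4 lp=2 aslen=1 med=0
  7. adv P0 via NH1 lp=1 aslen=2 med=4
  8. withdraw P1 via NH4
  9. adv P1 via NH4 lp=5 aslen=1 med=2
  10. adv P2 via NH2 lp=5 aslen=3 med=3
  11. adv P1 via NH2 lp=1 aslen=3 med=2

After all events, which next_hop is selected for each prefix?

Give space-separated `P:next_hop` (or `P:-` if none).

Op 1: best P0=- P1=- P2=NH4
Op 2: best P0=NH1 P1=- P2=NH4
Op 3: best P0=NH1 P1=NH4 P2=NH4
Op 4: best P0=NH1 P1=NH4 P2=NH4
Op 5: best P0=NH1 P1=NH4 P2=NH4
Op 6: best P0=NH1 P1=NH4 P2=NH4
Op 7: best P0=NH4 P1=NH4 P2=NH4
Op 8: best P0=NH4 P1=- P2=NH4
Op 9: best P0=NH4 P1=NH4 P2=NH4
Op 10: best P0=NH4 P1=NH4 P2=NH4
Op 11: best P0=NH4 P1=NH4 P2=NH4

Answer: P0:NH4 P1:NH4 P2:NH4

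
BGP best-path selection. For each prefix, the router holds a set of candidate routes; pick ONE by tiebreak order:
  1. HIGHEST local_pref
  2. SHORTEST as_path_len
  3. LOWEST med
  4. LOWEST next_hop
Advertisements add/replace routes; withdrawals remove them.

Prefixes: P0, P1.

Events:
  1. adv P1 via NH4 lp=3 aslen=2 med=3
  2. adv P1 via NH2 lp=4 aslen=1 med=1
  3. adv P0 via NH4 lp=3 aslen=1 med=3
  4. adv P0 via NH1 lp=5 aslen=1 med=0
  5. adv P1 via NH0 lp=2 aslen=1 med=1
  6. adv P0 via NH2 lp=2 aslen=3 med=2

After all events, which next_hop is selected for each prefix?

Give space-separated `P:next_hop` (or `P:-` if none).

Answer: P0:NH1 P1:NH2

Derivation:
Op 1: best P0=- P1=NH4
Op 2: best P0=- P1=NH2
Op 3: best P0=NH4 P1=NH2
Op 4: best P0=NH1 P1=NH2
Op 5: best P0=NH1 P1=NH2
Op 6: best P0=NH1 P1=NH2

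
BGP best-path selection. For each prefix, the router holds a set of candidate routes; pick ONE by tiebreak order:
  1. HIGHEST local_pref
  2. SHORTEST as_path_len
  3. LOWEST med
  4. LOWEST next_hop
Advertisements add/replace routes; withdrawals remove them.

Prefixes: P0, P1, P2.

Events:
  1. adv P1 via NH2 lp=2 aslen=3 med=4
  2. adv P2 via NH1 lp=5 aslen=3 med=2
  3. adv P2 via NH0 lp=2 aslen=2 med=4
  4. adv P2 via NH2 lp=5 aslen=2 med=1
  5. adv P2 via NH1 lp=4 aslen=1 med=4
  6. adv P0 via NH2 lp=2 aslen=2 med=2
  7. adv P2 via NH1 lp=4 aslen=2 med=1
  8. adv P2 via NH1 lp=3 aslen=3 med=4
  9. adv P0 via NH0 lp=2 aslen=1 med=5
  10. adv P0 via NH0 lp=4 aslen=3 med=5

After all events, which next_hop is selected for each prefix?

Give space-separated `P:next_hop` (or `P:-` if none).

Answer: P0:NH0 P1:NH2 P2:NH2

Derivation:
Op 1: best P0=- P1=NH2 P2=-
Op 2: best P0=- P1=NH2 P2=NH1
Op 3: best P0=- P1=NH2 P2=NH1
Op 4: best P0=- P1=NH2 P2=NH2
Op 5: best P0=- P1=NH2 P2=NH2
Op 6: best P0=NH2 P1=NH2 P2=NH2
Op 7: best P0=NH2 P1=NH2 P2=NH2
Op 8: best P0=NH2 P1=NH2 P2=NH2
Op 9: best P0=NH0 P1=NH2 P2=NH2
Op 10: best P0=NH0 P1=NH2 P2=NH2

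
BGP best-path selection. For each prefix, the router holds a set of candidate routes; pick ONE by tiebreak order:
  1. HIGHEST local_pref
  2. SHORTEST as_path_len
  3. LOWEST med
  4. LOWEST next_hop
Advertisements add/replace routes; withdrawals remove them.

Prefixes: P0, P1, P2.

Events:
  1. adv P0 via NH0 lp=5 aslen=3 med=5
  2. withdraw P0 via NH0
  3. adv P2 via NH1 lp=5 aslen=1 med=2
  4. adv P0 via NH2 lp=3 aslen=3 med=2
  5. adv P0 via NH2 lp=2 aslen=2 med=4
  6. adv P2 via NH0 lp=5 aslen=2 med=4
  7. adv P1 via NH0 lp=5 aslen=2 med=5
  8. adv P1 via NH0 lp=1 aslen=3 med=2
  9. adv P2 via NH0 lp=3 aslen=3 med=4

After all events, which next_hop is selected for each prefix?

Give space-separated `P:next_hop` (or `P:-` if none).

Answer: P0:NH2 P1:NH0 P2:NH1

Derivation:
Op 1: best P0=NH0 P1=- P2=-
Op 2: best P0=- P1=- P2=-
Op 3: best P0=- P1=- P2=NH1
Op 4: best P0=NH2 P1=- P2=NH1
Op 5: best P0=NH2 P1=- P2=NH1
Op 6: best P0=NH2 P1=- P2=NH1
Op 7: best P0=NH2 P1=NH0 P2=NH1
Op 8: best P0=NH2 P1=NH0 P2=NH1
Op 9: best P0=NH2 P1=NH0 P2=NH1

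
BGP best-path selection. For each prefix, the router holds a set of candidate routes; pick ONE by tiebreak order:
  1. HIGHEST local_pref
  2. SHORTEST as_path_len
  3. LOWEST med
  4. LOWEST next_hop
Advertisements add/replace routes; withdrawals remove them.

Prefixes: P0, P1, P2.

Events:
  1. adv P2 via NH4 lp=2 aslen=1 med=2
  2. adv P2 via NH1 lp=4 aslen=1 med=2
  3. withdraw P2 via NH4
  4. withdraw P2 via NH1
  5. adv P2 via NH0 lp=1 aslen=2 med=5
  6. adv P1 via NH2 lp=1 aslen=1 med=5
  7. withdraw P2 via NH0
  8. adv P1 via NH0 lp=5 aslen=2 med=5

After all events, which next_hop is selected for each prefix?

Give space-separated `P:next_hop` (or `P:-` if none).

Op 1: best P0=- P1=- P2=NH4
Op 2: best P0=- P1=- P2=NH1
Op 3: best P0=- P1=- P2=NH1
Op 4: best P0=- P1=- P2=-
Op 5: best P0=- P1=- P2=NH0
Op 6: best P0=- P1=NH2 P2=NH0
Op 7: best P0=- P1=NH2 P2=-
Op 8: best P0=- P1=NH0 P2=-

Answer: P0:- P1:NH0 P2:-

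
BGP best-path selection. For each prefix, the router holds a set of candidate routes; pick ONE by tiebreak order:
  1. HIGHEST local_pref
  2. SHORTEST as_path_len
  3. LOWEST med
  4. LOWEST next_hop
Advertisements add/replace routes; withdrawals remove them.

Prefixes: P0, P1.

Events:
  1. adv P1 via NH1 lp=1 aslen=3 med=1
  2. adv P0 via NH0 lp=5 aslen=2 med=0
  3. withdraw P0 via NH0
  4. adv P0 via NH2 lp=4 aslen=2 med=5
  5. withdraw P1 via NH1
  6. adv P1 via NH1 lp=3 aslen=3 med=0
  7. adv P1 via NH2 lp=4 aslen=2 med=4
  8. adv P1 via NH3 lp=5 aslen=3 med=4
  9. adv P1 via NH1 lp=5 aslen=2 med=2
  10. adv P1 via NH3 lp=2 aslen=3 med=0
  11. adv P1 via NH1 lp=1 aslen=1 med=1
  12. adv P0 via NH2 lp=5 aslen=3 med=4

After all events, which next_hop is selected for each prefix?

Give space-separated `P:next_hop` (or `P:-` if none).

Answer: P0:NH2 P1:NH2

Derivation:
Op 1: best P0=- P1=NH1
Op 2: best P0=NH0 P1=NH1
Op 3: best P0=- P1=NH1
Op 4: best P0=NH2 P1=NH1
Op 5: best P0=NH2 P1=-
Op 6: best P0=NH2 P1=NH1
Op 7: best P0=NH2 P1=NH2
Op 8: best P0=NH2 P1=NH3
Op 9: best P0=NH2 P1=NH1
Op 10: best P0=NH2 P1=NH1
Op 11: best P0=NH2 P1=NH2
Op 12: best P0=NH2 P1=NH2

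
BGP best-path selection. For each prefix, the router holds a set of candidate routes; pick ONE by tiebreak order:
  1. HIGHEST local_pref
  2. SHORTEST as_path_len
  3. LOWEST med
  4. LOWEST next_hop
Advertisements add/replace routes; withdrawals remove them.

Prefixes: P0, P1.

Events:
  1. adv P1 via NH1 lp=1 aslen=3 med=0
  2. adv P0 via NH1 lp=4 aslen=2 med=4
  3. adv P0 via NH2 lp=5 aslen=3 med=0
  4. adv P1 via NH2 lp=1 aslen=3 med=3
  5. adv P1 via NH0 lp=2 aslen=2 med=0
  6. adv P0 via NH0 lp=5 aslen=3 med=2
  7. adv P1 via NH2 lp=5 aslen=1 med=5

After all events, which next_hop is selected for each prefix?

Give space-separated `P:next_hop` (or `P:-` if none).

Op 1: best P0=- P1=NH1
Op 2: best P0=NH1 P1=NH1
Op 3: best P0=NH2 P1=NH1
Op 4: best P0=NH2 P1=NH1
Op 5: best P0=NH2 P1=NH0
Op 6: best P0=NH2 P1=NH0
Op 7: best P0=NH2 P1=NH2

Answer: P0:NH2 P1:NH2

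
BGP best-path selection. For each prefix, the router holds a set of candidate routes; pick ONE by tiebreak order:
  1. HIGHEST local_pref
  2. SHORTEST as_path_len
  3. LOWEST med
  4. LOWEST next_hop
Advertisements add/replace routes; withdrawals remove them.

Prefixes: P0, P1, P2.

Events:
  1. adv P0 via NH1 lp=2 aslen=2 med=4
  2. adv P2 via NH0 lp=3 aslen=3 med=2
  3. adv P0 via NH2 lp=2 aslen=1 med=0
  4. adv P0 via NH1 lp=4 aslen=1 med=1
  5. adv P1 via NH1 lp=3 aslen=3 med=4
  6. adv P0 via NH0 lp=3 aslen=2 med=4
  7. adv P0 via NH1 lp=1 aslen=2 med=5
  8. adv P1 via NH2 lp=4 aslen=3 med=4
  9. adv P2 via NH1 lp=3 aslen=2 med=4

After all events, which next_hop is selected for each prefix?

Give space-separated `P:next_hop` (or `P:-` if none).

Answer: P0:NH0 P1:NH2 P2:NH1

Derivation:
Op 1: best P0=NH1 P1=- P2=-
Op 2: best P0=NH1 P1=- P2=NH0
Op 3: best P0=NH2 P1=- P2=NH0
Op 4: best P0=NH1 P1=- P2=NH0
Op 5: best P0=NH1 P1=NH1 P2=NH0
Op 6: best P0=NH1 P1=NH1 P2=NH0
Op 7: best P0=NH0 P1=NH1 P2=NH0
Op 8: best P0=NH0 P1=NH2 P2=NH0
Op 9: best P0=NH0 P1=NH2 P2=NH1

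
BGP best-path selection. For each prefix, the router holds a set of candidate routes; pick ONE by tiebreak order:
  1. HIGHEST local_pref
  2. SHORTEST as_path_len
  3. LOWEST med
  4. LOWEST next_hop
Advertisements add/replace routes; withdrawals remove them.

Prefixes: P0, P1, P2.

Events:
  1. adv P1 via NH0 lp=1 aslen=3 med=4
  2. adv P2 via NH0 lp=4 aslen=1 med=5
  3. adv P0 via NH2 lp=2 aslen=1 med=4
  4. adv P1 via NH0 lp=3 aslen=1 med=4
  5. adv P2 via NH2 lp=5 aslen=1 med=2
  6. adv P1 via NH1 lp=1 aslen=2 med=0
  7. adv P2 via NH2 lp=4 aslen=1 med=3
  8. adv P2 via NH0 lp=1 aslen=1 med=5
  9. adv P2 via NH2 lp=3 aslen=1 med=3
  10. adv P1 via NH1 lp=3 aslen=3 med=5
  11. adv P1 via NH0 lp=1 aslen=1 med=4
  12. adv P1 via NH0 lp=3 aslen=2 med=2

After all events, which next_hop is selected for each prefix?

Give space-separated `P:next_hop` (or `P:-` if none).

Op 1: best P0=- P1=NH0 P2=-
Op 2: best P0=- P1=NH0 P2=NH0
Op 3: best P0=NH2 P1=NH0 P2=NH0
Op 4: best P0=NH2 P1=NH0 P2=NH0
Op 5: best P0=NH2 P1=NH0 P2=NH2
Op 6: best P0=NH2 P1=NH0 P2=NH2
Op 7: best P0=NH2 P1=NH0 P2=NH2
Op 8: best P0=NH2 P1=NH0 P2=NH2
Op 9: best P0=NH2 P1=NH0 P2=NH2
Op 10: best P0=NH2 P1=NH0 P2=NH2
Op 11: best P0=NH2 P1=NH1 P2=NH2
Op 12: best P0=NH2 P1=NH0 P2=NH2

Answer: P0:NH2 P1:NH0 P2:NH2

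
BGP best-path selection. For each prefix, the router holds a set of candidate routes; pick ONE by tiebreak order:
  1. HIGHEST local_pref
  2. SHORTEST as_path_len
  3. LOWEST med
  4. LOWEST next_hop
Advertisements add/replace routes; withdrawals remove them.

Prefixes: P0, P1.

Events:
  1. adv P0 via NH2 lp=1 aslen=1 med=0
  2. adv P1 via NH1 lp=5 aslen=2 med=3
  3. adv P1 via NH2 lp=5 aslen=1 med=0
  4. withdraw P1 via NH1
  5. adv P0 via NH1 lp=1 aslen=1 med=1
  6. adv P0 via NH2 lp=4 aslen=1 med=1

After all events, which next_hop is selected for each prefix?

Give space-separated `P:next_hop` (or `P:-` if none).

Answer: P0:NH2 P1:NH2

Derivation:
Op 1: best P0=NH2 P1=-
Op 2: best P0=NH2 P1=NH1
Op 3: best P0=NH2 P1=NH2
Op 4: best P0=NH2 P1=NH2
Op 5: best P0=NH2 P1=NH2
Op 6: best P0=NH2 P1=NH2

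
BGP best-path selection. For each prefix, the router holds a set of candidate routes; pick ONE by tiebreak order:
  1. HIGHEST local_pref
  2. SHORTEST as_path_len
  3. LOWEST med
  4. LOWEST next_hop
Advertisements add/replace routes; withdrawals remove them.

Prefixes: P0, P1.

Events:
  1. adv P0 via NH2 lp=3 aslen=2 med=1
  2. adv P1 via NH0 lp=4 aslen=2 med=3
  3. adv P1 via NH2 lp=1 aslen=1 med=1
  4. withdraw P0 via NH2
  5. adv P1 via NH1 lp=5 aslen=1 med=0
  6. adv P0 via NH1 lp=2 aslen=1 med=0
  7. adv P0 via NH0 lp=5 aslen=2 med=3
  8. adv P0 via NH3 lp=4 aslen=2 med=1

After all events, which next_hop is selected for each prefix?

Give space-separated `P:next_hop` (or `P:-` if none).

Op 1: best P0=NH2 P1=-
Op 2: best P0=NH2 P1=NH0
Op 3: best P0=NH2 P1=NH0
Op 4: best P0=- P1=NH0
Op 5: best P0=- P1=NH1
Op 6: best P0=NH1 P1=NH1
Op 7: best P0=NH0 P1=NH1
Op 8: best P0=NH0 P1=NH1

Answer: P0:NH0 P1:NH1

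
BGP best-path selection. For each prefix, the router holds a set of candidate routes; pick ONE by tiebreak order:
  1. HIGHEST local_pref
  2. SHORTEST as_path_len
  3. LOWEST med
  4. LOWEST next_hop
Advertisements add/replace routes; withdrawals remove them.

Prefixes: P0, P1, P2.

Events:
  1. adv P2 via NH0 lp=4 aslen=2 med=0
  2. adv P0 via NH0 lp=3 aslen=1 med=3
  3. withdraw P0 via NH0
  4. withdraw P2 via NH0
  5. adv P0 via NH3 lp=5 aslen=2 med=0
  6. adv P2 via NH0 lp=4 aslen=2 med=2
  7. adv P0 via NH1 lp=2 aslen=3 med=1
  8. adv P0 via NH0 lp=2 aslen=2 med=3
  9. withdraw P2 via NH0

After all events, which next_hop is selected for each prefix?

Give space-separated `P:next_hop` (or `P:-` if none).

Op 1: best P0=- P1=- P2=NH0
Op 2: best P0=NH0 P1=- P2=NH0
Op 3: best P0=- P1=- P2=NH0
Op 4: best P0=- P1=- P2=-
Op 5: best P0=NH3 P1=- P2=-
Op 6: best P0=NH3 P1=- P2=NH0
Op 7: best P0=NH3 P1=- P2=NH0
Op 8: best P0=NH3 P1=- P2=NH0
Op 9: best P0=NH3 P1=- P2=-

Answer: P0:NH3 P1:- P2:-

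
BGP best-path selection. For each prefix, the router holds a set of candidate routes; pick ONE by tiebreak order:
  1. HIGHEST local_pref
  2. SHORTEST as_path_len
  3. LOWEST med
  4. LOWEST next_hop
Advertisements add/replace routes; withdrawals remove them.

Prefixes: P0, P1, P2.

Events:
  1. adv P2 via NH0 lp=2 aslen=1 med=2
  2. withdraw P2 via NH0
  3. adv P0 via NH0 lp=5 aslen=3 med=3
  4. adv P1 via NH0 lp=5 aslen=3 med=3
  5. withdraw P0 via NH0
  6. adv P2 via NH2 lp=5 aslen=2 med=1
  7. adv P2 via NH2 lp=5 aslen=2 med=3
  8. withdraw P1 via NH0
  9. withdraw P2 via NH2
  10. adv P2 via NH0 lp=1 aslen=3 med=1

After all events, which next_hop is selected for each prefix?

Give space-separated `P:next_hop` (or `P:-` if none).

Op 1: best P0=- P1=- P2=NH0
Op 2: best P0=- P1=- P2=-
Op 3: best P0=NH0 P1=- P2=-
Op 4: best P0=NH0 P1=NH0 P2=-
Op 5: best P0=- P1=NH0 P2=-
Op 6: best P0=- P1=NH0 P2=NH2
Op 7: best P0=- P1=NH0 P2=NH2
Op 8: best P0=- P1=- P2=NH2
Op 9: best P0=- P1=- P2=-
Op 10: best P0=- P1=- P2=NH0

Answer: P0:- P1:- P2:NH0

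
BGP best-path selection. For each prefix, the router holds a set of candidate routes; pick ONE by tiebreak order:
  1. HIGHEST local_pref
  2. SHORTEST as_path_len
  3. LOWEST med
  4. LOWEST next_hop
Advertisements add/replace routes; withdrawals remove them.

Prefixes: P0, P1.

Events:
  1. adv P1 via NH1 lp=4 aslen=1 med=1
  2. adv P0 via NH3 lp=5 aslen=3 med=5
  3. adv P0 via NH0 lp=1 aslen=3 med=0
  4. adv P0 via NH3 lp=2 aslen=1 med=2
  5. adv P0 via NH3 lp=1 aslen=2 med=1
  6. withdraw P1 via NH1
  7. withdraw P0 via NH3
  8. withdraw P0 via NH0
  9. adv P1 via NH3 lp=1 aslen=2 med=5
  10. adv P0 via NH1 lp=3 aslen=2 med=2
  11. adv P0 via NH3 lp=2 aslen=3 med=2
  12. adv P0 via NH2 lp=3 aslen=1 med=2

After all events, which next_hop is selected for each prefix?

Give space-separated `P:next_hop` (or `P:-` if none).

Answer: P0:NH2 P1:NH3

Derivation:
Op 1: best P0=- P1=NH1
Op 2: best P0=NH3 P1=NH1
Op 3: best P0=NH3 P1=NH1
Op 4: best P0=NH3 P1=NH1
Op 5: best P0=NH3 P1=NH1
Op 6: best P0=NH3 P1=-
Op 7: best P0=NH0 P1=-
Op 8: best P0=- P1=-
Op 9: best P0=- P1=NH3
Op 10: best P0=NH1 P1=NH3
Op 11: best P0=NH1 P1=NH3
Op 12: best P0=NH2 P1=NH3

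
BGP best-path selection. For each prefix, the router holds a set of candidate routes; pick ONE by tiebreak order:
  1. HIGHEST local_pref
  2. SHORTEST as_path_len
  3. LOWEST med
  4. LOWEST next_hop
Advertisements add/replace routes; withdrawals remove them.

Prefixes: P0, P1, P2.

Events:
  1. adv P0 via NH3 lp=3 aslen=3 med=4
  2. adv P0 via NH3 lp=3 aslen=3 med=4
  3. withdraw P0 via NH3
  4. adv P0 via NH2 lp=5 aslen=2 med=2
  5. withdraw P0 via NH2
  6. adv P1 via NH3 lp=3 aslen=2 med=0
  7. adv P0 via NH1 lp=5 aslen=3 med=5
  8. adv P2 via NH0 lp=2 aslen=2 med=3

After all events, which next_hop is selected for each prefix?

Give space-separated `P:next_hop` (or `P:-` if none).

Answer: P0:NH1 P1:NH3 P2:NH0

Derivation:
Op 1: best P0=NH3 P1=- P2=-
Op 2: best P0=NH3 P1=- P2=-
Op 3: best P0=- P1=- P2=-
Op 4: best P0=NH2 P1=- P2=-
Op 5: best P0=- P1=- P2=-
Op 6: best P0=- P1=NH3 P2=-
Op 7: best P0=NH1 P1=NH3 P2=-
Op 8: best P0=NH1 P1=NH3 P2=NH0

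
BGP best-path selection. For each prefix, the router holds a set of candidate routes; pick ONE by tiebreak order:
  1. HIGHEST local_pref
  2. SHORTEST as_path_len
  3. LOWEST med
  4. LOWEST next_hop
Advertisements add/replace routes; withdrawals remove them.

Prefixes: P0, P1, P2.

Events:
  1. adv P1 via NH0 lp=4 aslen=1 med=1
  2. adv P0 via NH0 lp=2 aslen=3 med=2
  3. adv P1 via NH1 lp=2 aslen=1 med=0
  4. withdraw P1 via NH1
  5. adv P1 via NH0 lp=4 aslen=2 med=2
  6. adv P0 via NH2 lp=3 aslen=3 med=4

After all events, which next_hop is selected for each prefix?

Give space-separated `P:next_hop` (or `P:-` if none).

Answer: P0:NH2 P1:NH0 P2:-

Derivation:
Op 1: best P0=- P1=NH0 P2=-
Op 2: best P0=NH0 P1=NH0 P2=-
Op 3: best P0=NH0 P1=NH0 P2=-
Op 4: best P0=NH0 P1=NH0 P2=-
Op 5: best P0=NH0 P1=NH0 P2=-
Op 6: best P0=NH2 P1=NH0 P2=-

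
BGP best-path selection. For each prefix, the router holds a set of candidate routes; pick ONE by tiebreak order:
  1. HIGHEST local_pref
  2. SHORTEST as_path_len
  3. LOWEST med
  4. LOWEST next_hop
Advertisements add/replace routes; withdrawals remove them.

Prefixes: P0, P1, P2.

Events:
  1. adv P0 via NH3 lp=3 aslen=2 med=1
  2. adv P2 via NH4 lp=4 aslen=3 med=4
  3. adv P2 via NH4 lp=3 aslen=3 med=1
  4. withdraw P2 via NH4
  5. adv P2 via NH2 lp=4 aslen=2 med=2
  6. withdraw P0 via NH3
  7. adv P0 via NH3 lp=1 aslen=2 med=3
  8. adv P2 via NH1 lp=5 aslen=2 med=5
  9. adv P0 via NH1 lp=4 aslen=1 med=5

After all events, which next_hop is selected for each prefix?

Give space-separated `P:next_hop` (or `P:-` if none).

Op 1: best P0=NH3 P1=- P2=-
Op 2: best P0=NH3 P1=- P2=NH4
Op 3: best P0=NH3 P1=- P2=NH4
Op 4: best P0=NH3 P1=- P2=-
Op 5: best P0=NH3 P1=- P2=NH2
Op 6: best P0=- P1=- P2=NH2
Op 7: best P0=NH3 P1=- P2=NH2
Op 8: best P0=NH3 P1=- P2=NH1
Op 9: best P0=NH1 P1=- P2=NH1

Answer: P0:NH1 P1:- P2:NH1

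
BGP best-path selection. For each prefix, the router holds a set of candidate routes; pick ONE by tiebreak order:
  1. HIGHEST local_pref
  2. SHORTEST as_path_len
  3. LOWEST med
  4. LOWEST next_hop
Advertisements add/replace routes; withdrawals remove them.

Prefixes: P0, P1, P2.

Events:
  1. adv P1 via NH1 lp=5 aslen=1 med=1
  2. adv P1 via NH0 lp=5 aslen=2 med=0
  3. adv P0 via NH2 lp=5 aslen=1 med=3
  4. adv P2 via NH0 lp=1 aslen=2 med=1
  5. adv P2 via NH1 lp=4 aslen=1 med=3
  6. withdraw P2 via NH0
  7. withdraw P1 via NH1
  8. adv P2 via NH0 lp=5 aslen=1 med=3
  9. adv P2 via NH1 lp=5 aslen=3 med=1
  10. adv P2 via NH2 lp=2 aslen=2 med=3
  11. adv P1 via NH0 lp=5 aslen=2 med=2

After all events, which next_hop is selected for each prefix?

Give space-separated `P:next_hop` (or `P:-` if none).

Answer: P0:NH2 P1:NH0 P2:NH0

Derivation:
Op 1: best P0=- P1=NH1 P2=-
Op 2: best P0=- P1=NH1 P2=-
Op 3: best P0=NH2 P1=NH1 P2=-
Op 4: best P0=NH2 P1=NH1 P2=NH0
Op 5: best P0=NH2 P1=NH1 P2=NH1
Op 6: best P0=NH2 P1=NH1 P2=NH1
Op 7: best P0=NH2 P1=NH0 P2=NH1
Op 8: best P0=NH2 P1=NH0 P2=NH0
Op 9: best P0=NH2 P1=NH0 P2=NH0
Op 10: best P0=NH2 P1=NH0 P2=NH0
Op 11: best P0=NH2 P1=NH0 P2=NH0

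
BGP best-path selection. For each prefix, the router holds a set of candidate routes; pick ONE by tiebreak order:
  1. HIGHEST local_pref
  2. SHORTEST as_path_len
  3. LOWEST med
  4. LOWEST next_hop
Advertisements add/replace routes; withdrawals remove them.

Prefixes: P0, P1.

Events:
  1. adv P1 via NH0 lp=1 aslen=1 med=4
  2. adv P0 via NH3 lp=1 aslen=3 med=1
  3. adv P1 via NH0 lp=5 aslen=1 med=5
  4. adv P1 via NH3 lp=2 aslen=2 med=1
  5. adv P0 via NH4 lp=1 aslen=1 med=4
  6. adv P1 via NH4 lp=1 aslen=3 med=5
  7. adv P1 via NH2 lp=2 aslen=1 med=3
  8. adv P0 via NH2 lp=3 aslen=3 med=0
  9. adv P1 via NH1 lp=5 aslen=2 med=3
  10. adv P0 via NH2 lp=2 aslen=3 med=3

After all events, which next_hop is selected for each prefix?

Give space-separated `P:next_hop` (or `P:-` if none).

Op 1: best P0=- P1=NH0
Op 2: best P0=NH3 P1=NH0
Op 3: best P0=NH3 P1=NH0
Op 4: best P0=NH3 P1=NH0
Op 5: best P0=NH4 P1=NH0
Op 6: best P0=NH4 P1=NH0
Op 7: best P0=NH4 P1=NH0
Op 8: best P0=NH2 P1=NH0
Op 9: best P0=NH2 P1=NH0
Op 10: best P0=NH2 P1=NH0

Answer: P0:NH2 P1:NH0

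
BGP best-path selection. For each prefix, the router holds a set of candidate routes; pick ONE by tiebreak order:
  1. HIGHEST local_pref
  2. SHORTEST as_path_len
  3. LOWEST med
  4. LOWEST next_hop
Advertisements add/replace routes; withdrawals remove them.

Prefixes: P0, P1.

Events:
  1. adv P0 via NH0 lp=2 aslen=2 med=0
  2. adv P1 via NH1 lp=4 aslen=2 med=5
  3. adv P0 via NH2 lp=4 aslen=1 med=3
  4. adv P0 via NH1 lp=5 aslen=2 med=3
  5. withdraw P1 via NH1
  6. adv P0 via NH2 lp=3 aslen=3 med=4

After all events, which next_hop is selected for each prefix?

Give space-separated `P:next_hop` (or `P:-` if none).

Answer: P0:NH1 P1:-

Derivation:
Op 1: best P0=NH0 P1=-
Op 2: best P0=NH0 P1=NH1
Op 3: best P0=NH2 P1=NH1
Op 4: best P0=NH1 P1=NH1
Op 5: best P0=NH1 P1=-
Op 6: best P0=NH1 P1=-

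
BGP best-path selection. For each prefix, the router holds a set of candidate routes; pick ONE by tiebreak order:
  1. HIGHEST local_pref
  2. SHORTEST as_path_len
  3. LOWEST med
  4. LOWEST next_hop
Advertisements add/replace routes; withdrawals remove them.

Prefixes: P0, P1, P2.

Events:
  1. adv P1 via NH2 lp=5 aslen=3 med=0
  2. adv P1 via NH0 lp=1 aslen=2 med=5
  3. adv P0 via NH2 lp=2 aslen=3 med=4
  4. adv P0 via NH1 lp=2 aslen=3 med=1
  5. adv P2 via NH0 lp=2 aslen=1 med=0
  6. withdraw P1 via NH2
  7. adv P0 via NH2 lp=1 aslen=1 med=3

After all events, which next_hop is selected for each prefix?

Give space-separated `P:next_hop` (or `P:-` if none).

Op 1: best P0=- P1=NH2 P2=-
Op 2: best P0=- P1=NH2 P2=-
Op 3: best P0=NH2 P1=NH2 P2=-
Op 4: best P0=NH1 P1=NH2 P2=-
Op 5: best P0=NH1 P1=NH2 P2=NH0
Op 6: best P0=NH1 P1=NH0 P2=NH0
Op 7: best P0=NH1 P1=NH0 P2=NH0

Answer: P0:NH1 P1:NH0 P2:NH0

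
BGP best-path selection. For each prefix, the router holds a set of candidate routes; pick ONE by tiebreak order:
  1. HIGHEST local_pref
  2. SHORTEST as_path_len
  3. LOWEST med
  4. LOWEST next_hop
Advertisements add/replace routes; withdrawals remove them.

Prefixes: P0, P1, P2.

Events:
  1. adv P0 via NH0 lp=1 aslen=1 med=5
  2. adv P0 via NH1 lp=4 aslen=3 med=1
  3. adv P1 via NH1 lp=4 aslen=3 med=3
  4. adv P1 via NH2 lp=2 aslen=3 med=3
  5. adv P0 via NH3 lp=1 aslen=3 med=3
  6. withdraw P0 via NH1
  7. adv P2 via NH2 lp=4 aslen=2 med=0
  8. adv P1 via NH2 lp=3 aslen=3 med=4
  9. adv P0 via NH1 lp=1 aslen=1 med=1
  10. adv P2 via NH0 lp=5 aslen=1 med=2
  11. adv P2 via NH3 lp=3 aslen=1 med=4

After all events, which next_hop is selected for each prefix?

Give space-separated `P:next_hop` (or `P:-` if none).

Op 1: best P0=NH0 P1=- P2=-
Op 2: best P0=NH1 P1=- P2=-
Op 3: best P0=NH1 P1=NH1 P2=-
Op 4: best P0=NH1 P1=NH1 P2=-
Op 5: best P0=NH1 P1=NH1 P2=-
Op 6: best P0=NH0 P1=NH1 P2=-
Op 7: best P0=NH0 P1=NH1 P2=NH2
Op 8: best P0=NH0 P1=NH1 P2=NH2
Op 9: best P0=NH1 P1=NH1 P2=NH2
Op 10: best P0=NH1 P1=NH1 P2=NH0
Op 11: best P0=NH1 P1=NH1 P2=NH0

Answer: P0:NH1 P1:NH1 P2:NH0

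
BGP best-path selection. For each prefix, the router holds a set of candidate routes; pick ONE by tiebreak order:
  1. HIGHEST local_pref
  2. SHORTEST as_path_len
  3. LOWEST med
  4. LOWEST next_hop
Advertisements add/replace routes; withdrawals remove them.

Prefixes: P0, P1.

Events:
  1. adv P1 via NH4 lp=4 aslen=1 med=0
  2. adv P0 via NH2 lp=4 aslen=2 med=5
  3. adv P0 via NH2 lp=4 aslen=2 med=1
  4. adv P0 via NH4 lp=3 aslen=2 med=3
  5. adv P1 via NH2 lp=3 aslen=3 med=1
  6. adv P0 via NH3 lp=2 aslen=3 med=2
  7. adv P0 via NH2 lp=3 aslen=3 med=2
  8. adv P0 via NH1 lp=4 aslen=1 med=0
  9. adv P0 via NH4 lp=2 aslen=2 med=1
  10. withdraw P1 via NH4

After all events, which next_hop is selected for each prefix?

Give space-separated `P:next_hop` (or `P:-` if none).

Op 1: best P0=- P1=NH4
Op 2: best P0=NH2 P1=NH4
Op 3: best P0=NH2 P1=NH4
Op 4: best P0=NH2 P1=NH4
Op 5: best P0=NH2 P1=NH4
Op 6: best P0=NH2 P1=NH4
Op 7: best P0=NH4 P1=NH4
Op 8: best P0=NH1 P1=NH4
Op 9: best P0=NH1 P1=NH4
Op 10: best P0=NH1 P1=NH2

Answer: P0:NH1 P1:NH2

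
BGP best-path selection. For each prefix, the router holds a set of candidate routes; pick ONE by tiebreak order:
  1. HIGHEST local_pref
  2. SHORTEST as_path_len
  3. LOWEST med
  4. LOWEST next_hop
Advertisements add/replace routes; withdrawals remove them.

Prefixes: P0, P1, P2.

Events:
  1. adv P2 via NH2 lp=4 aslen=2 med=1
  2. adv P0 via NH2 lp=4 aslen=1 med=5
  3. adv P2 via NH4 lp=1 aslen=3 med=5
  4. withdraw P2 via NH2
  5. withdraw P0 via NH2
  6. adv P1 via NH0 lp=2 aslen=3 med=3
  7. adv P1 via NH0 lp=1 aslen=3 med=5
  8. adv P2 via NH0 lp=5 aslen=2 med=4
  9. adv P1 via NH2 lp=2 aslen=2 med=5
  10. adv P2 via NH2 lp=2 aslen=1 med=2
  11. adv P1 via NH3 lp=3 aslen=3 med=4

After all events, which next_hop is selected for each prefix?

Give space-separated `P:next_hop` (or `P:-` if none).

Answer: P0:- P1:NH3 P2:NH0

Derivation:
Op 1: best P0=- P1=- P2=NH2
Op 2: best P0=NH2 P1=- P2=NH2
Op 3: best P0=NH2 P1=- P2=NH2
Op 4: best P0=NH2 P1=- P2=NH4
Op 5: best P0=- P1=- P2=NH4
Op 6: best P0=- P1=NH0 P2=NH4
Op 7: best P0=- P1=NH0 P2=NH4
Op 8: best P0=- P1=NH0 P2=NH0
Op 9: best P0=- P1=NH2 P2=NH0
Op 10: best P0=- P1=NH2 P2=NH0
Op 11: best P0=- P1=NH3 P2=NH0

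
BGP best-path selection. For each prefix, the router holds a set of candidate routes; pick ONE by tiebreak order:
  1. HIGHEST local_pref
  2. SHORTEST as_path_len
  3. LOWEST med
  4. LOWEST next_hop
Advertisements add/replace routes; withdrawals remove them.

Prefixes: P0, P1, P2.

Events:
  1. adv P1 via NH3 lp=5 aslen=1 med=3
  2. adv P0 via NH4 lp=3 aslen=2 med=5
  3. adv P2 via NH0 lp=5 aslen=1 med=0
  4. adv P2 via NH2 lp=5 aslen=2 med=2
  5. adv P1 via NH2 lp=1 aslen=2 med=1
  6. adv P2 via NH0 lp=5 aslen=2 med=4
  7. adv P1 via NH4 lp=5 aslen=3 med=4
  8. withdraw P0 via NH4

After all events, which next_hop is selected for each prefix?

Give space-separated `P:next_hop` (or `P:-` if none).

Answer: P0:- P1:NH3 P2:NH2

Derivation:
Op 1: best P0=- P1=NH3 P2=-
Op 2: best P0=NH4 P1=NH3 P2=-
Op 3: best P0=NH4 P1=NH3 P2=NH0
Op 4: best P0=NH4 P1=NH3 P2=NH0
Op 5: best P0=NH4 P1=NH3 P2=NH0
Op 6: best P0=NH4 P1=NH3 P2=NH2
Op 7: best P0=NH4 P1=NH3 P2=NH2
Op 8: best P0=- P1=NH3 P2=NH2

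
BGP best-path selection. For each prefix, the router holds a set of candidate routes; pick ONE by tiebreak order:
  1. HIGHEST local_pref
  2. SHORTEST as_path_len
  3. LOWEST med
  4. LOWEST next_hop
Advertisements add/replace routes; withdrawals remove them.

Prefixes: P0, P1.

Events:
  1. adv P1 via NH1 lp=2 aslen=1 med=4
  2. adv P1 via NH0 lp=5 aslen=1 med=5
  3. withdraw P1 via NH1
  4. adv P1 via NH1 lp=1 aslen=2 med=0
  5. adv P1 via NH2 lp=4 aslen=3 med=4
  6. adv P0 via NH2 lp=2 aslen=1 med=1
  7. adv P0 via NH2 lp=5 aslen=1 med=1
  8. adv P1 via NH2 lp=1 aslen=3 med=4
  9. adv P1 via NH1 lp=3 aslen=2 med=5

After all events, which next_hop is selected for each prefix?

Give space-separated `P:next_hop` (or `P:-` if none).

Answer: P0:NH2 P1:NH0

Derivation:
Op 1: best P0=- P1=NH1
Op 2: best P0=- P1=NH0
Op 3: best P0=- P1=NH0
Op 4: best P0=- P1=NH0
Op 5: best P0=- P1=NH0
Op 6: best P0=NH2 P1=NH0
Op 7: best P0=NH2 P1=NH0
Op 8: best P0=NH2 P1=NH0
Op 9: best P0=NH2 P1=NH0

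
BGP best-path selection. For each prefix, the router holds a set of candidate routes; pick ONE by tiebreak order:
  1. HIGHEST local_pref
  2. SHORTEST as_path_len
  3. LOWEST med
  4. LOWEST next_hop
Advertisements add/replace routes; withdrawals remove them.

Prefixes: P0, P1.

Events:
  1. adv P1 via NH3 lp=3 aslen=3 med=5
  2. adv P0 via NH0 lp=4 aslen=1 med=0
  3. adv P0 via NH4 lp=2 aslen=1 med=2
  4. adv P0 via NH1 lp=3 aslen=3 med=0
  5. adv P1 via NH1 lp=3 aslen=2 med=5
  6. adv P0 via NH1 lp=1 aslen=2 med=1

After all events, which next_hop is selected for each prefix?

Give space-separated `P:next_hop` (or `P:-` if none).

Op 1: best P0=- P1=NH3
Op 2: best P0=NH0 P1=NH3
Op 3: best P0=NH0 P1=NH3
Op 4: best P0=NH0 P1=NH3
Op 5: best P0=NH0 P1=NH1
Op 6: best P0=NH0 P1=NH1

Answer: P0:NH0 P1:NH1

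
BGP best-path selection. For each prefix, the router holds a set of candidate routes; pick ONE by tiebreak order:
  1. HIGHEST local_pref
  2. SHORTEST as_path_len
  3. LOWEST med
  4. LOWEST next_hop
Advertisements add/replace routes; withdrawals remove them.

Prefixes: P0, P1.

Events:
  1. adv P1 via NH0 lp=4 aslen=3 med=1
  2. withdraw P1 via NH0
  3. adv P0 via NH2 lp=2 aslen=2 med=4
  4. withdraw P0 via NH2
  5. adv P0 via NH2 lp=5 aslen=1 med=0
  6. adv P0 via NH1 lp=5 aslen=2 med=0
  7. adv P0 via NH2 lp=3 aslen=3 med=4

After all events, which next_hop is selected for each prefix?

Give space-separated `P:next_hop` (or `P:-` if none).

Op 1: best P0=- P1=NH0
Op 2: best P0=- P1=-
Op 3: best P0=NH2 P1=-
Op 4: best P0=- P1=-
Op 5: best P0=NH2 P1=-
Op 6: best P0=NH2 P1=-
Op 7: best P0=NH1 P1=-

Answer: P0:NH1 P1:-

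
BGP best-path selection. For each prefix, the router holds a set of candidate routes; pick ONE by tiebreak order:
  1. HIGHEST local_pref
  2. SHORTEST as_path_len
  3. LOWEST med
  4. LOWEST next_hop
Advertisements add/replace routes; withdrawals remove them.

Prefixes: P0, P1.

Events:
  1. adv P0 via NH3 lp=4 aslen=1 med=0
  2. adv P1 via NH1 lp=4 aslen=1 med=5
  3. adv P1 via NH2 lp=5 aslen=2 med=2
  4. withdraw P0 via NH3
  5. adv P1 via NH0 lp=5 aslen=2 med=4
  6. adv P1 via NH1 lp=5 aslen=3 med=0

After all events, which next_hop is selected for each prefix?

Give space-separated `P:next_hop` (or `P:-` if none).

Answer: P0:- P1:NH2

Derivation:
Op 1: best P0=NH3 P1=-
Op 2: best P0=NH3 P1=NH1
Op 3: best P0=NH3 P1=NH2
Op 4: best P0=- P1=NH2
Op 5: best P0=- P1=NH2
Op 6: best P0=- P1=NH2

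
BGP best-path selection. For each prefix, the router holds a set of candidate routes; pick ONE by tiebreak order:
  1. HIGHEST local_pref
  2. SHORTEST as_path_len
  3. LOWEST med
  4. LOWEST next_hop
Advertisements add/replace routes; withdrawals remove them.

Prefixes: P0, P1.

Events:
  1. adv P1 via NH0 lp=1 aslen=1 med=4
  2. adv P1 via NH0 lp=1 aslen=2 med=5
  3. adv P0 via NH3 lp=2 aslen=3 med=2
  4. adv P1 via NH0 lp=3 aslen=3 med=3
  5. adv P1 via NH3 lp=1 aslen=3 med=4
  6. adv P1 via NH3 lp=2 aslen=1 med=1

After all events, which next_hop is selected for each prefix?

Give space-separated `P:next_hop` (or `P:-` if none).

Op 1: best P0=- P1=NH0
Op 2: best P0=- P1=NH0
Op 3: best P0=NH3 P1=NH0
Op 4: best P0=NH3 P1=NH0
Op 5: best P0=NH3 P1=NH0
Op 6: best P0=NH3 P1=NH0

Answer: P0:NH3 P1:NH0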